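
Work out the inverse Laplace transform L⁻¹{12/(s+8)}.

L⁻¹{1/(s-a)} = e^(at), so L⁻¹{1/(s+8)} = e^(-8t), and L⁻¹{12/(s+8)} = 12·e^(-8t)

Final answer: 12·e^(-8t)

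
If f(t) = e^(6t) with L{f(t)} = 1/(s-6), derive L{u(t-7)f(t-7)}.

Time shift theorem: L{u(t-a)f(t-a)} = e^(-as)F(s). Here a=7, F(s) = 1/(s-6), so L{u(t-7)f(t-7)} = e^(-7s)·1/(s-6)

Final answer: e^(-7s)·1/(s-6)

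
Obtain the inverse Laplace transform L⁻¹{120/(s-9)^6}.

L⁻¹{n!/(s-a)^(n+1)} = t^n·e^(at), so L⁻¹{120/(s-9)^6} = t^5·e^(9t)

Final answer: t^5·e^(9t)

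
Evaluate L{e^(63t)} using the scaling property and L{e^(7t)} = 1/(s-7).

Using L{f(at)} = (1/a)F(s/a) with a=9 and f(t) = e^(7t): L{e^(63t)} = (1/9) · 1/((s/9)-7) = (1/9) · 9/(s-63) = 1/(s-63)

Final answer: 1/(s-63)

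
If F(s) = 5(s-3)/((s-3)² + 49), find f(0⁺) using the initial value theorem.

f(0⁺) = lim_{s→∞} sF(s) = lim_{s→∞} 5s(s-3)/((s-3)² + 49) = 5

Final answer: 5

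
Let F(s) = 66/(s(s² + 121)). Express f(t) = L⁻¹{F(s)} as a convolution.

66/(s(s² + 121)) = (1/s)·(66/(s² + 121)) = L{1}·L{6·sin(11t)}. So f(t) = 1*(6·sin(11t)) = ∫₀ᵗ 6·sin(11τ) dτ

Final answer: ∫₀ᵗ 6·sin(11τ) dτ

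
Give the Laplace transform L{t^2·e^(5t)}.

L{t^n·e^(at)} = n!/(s-a)^(n+1), so L{t^2·e^(5t)} = 2/(s-5)^3

Final answer: 2/(s-5)^3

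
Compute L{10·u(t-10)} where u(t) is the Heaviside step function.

L{u(t-a)} = e^(-as)/s. Here a=10, so L{u(t-10)} = e^(-10s)/s, and L{10·u(t-10)} = 10·e^(-10s)/s

Final answer: 10·e^(-10s)/s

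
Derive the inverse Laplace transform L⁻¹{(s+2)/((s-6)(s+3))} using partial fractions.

Using partial fractions, f(t) = (8e^(6t) + e^(-3t))/9

Final answer: (8e^(6t) + e^(-3t))/9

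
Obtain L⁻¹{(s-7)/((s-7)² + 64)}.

Using frequency shift: L⁻¹{(s-a)/((s-a)² + b²)} = e^(at)cos(bt). Here a=7, b=8

Final answer: e^(7t)·cos(8t)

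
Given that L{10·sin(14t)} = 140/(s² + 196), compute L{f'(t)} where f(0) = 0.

L{f'(t)} = s·F(s) - f(0) = s·140/(s² + 196) - 0 = 140s/(s² + 196)

Final answer: 140s/(s² + 196)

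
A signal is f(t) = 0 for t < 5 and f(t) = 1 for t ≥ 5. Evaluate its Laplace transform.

f(t) = u(t-5). L{u(t-5)} = e^(-5s)/s, so L{f(t)} = e^(-5s)/s

Final answer: e^(-5s)/s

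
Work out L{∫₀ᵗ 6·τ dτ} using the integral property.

L{∫₀ᵗ f(τ)dτ} = F(s)/s with f(t) = 6t. F(s) = 6/s^2, so L{∫₀ᵗ 6·τ dτ} = (6/s^2)/s = 6/s^3. (Check: ∫₀ᵗ 6·τ dτ = 6t^2/2.)

Final answer: 6/s^3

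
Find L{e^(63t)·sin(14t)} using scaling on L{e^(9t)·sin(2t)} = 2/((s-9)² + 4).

Scaling with a=7: L{e^(63t)·sin(14t)} = (1/7) · 2/((s/7-9)² + 4). Simplifying: 14/((s-63)² + 196)

Final answer: 14/((s-63)² + 196)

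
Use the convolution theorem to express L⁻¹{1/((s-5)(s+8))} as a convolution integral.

1/((s-5)(s+8)) = (1/(s-5))·(1/(s+8)) = L{e^(5t)}·L{e^(-8t)}. So f(t) = e^(5t)*e^(-8t) = ∫₀ᵗ e^(5τ)·e^(-8(t-τ)) dτ

Final answer: ∫₀ᵗ e^(5τ)·e^(-8(t-τ)) dτ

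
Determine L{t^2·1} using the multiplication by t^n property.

L{1} = 1/s. d^1/ds^1[1/s] = -1/s². d^2/ds^2[1/s] = 2/s^3. So L{t^2} = (-1)^{2}·2/s^3 = 2/s^3

Final answer: 2/s^3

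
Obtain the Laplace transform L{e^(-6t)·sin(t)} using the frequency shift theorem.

Frequency shift: L{e^(at)f(t)} = F(s-a). L{e^(-6t)·sin(t)} = 1/((s+6)² + 1)

Final answer: 1/((s+6)² + 1)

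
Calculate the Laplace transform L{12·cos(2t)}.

L{cos(ωt)} = s/(s² + ω²), so L{cos(2t)} = s/(s² + 4). Then L{12·cos(2t)} = 12·s/(s² + 4) = 12s/(s² + 4)

Final answer: 12s/(s² + 4)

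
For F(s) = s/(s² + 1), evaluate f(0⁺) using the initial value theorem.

f(0⁺) = lim_{s→∞} s·s/(s² + 1) = lim_{s→∞} s²/(s² + 1) = 1

Final answer: 1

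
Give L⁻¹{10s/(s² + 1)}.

This is the form c·s/(s² + a²) with a = 1, c = 10. L⁻¹ = 10·cos(t)

Final answer: 10·cos(t)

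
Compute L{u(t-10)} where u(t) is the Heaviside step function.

L{u(t-a)} = e^(-as)/s. Here a=10, so L{u(t-10)} = e^(-10s)/s

Final answer: e^(-10s)/s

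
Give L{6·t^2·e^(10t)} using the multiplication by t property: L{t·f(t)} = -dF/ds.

Using L{t^n·e^(at)} = n!/(s-a)^(n+1), L{t^2·e^(10t)} = 2/(s-10)^3, so L{6·t^2·e^(10t)} = 6·2/(s-10)^3 = 12/(s-10)^3

Final answer: 12/(s-10)^3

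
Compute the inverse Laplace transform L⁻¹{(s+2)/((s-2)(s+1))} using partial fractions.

Using partial fractions, f(t) = (4e^(2t) - e^(-t))/3

Final answer: (4e^(2t) - e^(-t))/3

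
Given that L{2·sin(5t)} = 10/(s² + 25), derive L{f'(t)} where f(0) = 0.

L{f'(t)} = s·F(s) - f(0) = s·10/(s² + 25) - 0 = 10s/(s² + 25)

Final answer: 10s/(s² + 25)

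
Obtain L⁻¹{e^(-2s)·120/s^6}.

L⁻¹{120/s^6} = t^5. By the time shift theorem, L⁻¹{e^(-as)F(s)} = u(t-a)f(t-a) with a=2, so L⁻¹{e^(-2s)·120/s^6} = u(t-2)·(t-2)^5

Final answer: u(t-2)·(t-2)^5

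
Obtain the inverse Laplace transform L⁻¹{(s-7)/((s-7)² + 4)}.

Using frequency shift, L⁻¹{(s-7)/((s-7)² + 4)} = e^(7t)·cos(2t)

Final answer: e^(7t)·cos(2t)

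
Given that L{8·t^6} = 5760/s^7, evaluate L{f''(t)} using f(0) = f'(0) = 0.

L{f''(t)} = s²F(s) - sf(0) - f'(0) = s²·5760/s^7 - 0 - 0 = 5760/s^5

Final answer: 5760/s^5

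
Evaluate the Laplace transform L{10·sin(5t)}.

L{sin(ωt)} = ω/(s² + ω²), so L{sin(5t)} = 5/(s² + 25). Then L{10·sin(5t)} = 10·5/(s² + 25) = 50/(s² + 25)

Final answer: 50/(s² + 25)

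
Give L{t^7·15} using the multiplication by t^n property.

L{15} = 15/s. d^1/ds^1[1/s] = -1/s². d^2/ds^2[1/s] = 2/s^3. d^3/ds^3[1/s] = -6/s^4. d^4/ds^4[1/s] = 24/s^5. d^5/ds^5[1/s] = -120/s^6. d^6/ds^6[1/s] = 720/s^7. d^7/ds^7[1/s] = -5040/s^8. So L{t^7} = (-1)^{7}·-5040/s^8 = 5040/s^8. Then L{t^7·15} = 15·5040/s^8 = 75600/s^8

Final answer: 75600/s^8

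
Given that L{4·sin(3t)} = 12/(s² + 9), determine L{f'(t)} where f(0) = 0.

L{f'(t)} = s·F(s) - f(0) = s·12/(s² + 9) - 0 = 12s/(s² + 9)

Final answer: 12s/(s² + 9)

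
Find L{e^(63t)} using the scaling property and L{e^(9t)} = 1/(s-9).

Using L{f(at)} = (1/a)F(s/a) with a=7 and f(t) = e^(9t): L{e^(63t)} = (1/7) · 1/((s/7)-9) = (1/7) · 7/(s-63) = 1/(s-63)

Final answer: 1/(s-63)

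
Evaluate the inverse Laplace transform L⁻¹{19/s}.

L⁻¹{c/s} = c, so L⁻¹{19/s} = 19

Final answer: 19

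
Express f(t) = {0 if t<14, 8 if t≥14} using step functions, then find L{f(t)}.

f(t) = 8·u(t-14). L{u(t-14)} = e^(-14s)/s, so L{f(t)} = 8·e^(-14s)/s

Final answer: 8·e^(-14s)/s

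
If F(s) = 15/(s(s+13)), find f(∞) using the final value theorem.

f(∞) = lim_{s→0} s·15/(s(s+13)) = lim_{s→0} 15/(s+13) = 15/13 = 15/13

Final answer: 15/13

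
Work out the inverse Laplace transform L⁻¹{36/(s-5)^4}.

L⁻¹{n!/(s-a)^(n+1)} = t^n·e^(at) with n=3, a=5. So L⁻¹{6/(s-5)^4} = t^3·e^(5t), and L⁻¹{36/(s-5)^4} = (36/6)·t^3·e^(5t) = 6·t^3·e^(5t)

Final answer: 6·t^3·e^(5t)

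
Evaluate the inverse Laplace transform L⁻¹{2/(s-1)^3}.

L⁻¹{n!/(s-a)^(n+1)} = t^n·e^(at), so L⁻¹{2/(s-1)^3} = t^2·e^t

Final answer: t^2·e^t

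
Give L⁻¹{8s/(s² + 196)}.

This is the form c·s/(s² + a²) with a = 14, c = 8. L⁻¹ = 8·cos(14t)

Final answer: 8·cos(14t)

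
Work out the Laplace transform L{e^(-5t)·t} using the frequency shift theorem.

L{e^(at)·t^n} = n!/(s-a)^(n+1), so L{e^(-5t)·t} = 1/(s+5)^2

Final answer: 1/(s+5)^2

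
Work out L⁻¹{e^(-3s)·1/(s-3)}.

L⁻¹{1/(s-3)} = e^(3t). By the time shift theorem, L⁻¹{e^(-as)F(s)} = u(t-a)f(t-a) with a=3, so L⁻¹{e^(-3s)·1/(s-3)} = u(t-3)·e^(3(t-3))

Final answer: u(t-3)·e^(3(t-3))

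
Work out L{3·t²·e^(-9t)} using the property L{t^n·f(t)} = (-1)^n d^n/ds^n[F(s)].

L{e^(-9t)} = 1/(s+9). d/ds[1/(s+9)] = -1/(s+9)². d²/ds²[1/(s+9)] = 2/(s+9)³. So L{t²·e^(-9t)} = (-1)² · 2/(s+9)³ = 2/(s+9)³. Then L{3·t²·e^(-9t)} = 3·2/(s+9)³ = 6/(s+9)³

Final answer: 6/(s+9)³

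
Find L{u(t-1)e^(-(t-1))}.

u(t-a)f(t-a) with f(t)=e^(-t). L{e^(-t)} = 1/(s+1). By time shift: e^(-s)/(s+1)

Final answer: e^(-s)/(s+1)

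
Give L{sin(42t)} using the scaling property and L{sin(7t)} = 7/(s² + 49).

Using L{f(at)} = (1/a)F(s/a) with a=6: L{sin(42t)} = (1/6) · 7/((s/6)² + 49) = (1/6) · 7·36/(s² + 1764) = 42/(s² + 1764)

Final answer: 42/(s² + 1764)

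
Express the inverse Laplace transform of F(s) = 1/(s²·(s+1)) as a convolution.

1/(s²·(s+1)) = (1/s^2)·(1/(s+1)) = L{t}·L{e^(-t)}. So f(t) = t*e^(-t) = ∫₀ᵗ τ·e^(-(t-τ)) dτ

Final answer: ∫₀ᵗ τ·e^(-(t-τ)) dτ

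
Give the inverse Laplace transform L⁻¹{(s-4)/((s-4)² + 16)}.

Using frequency shift, L⁻¹{(s-4)/((s-4)² + 16)} = e^(4t)·cos(4t)

Final answer: e^(4t)·cos(4t)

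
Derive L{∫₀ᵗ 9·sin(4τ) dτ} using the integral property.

L{∫₀ᵗ f(τ)dτ} = F(s)/s with F(s) = 36/(s² + 16), so the result is (36/(s² + 16))/s = 36/(s(s² + 16))

Final answer: 36/(s(s² + 16))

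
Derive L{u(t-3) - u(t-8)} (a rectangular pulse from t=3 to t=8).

L{u(t-a)} = e^(-as)/s. L{u(t-3) - u(t-8)} = (e^(-3s) - e^(-8s))/s

Final answer: (e^(-3s) - e^(-8s))/s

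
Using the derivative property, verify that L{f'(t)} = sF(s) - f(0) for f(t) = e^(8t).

f'(t) = 8e^(8t). Direct: L{f'(t)} = 8/(s-8). Property: s·1/(s-8) - 1 = (s - (s-8))/(s-8) = 8/(s-8). ✓

Final answer: 8/(s-8)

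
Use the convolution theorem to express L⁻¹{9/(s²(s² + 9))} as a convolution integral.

9/(s²(s² + 9)) = (1/s²)·(9/(s² + 9)) = L{t}·L{3·sin(3t)}. So f(t) = t*(3·sin(3t)) = ∫₀ᵗ 3τ·sin(3(t-τ)) dτ

Final answer: ∫₀ᵗ 3τ·sin(3(t-τ)) dτ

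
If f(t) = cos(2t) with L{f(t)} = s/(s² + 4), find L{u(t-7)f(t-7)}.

Time shift theorem: L{u(t-a)f(t-a)} = e^(-as)F(s). Here a=7, F(s) = s/(s² + 4), so L{u(t-7)f(t-7)} = e^(-7s)·s/(s² + 4)

Final answer: e^(-7s)·s/(s² + 4)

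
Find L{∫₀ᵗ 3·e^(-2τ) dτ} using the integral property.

L{∫₀ᵗ f(τ)dτ} = F(s)/s with F(s) = 3/(s+2), so L{∫₀ᵗ 3·e^(-2τ) dτ} = 3/(s(s+2))

Final answer: 3/(s(s+2))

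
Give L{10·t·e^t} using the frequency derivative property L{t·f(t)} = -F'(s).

L{e^t} = 1/(s-1). By frequency derivative: L{t·e^t} = -d/ds[1/(s-1)] = -(-1)/(s-1)² = 1/(s-1)². Then L{10·t·e^t} = 10·1/(s-1)² = 10/(s-1)²

Final answer: 10/(s-1)²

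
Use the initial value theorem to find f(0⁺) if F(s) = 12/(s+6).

f(0⁺) = lim_{s→∞} s·12/(s+6) = lim_{s→∞} 12s/(s+6) = 12

Final answer: 12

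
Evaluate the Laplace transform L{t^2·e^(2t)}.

L{t^n·e^(at)} = n!/(s-a)^(n+1), so L{t^2·e^(2t)} = 2/(s-2)^3

Final answer: 2/(s-2)^3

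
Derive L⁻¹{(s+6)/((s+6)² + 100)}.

Using frequency shift: L⁻¹{(s-a)/((s-a)² + b²)} = e^(at)cos(bt). Here a=-6, b=10

Final answer: e^(-6t)·cos(10t)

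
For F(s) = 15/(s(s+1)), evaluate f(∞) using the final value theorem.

f(∞) = lim_{s→0} s·15/(s(s+1)) = lim_{s→0} 15/(s+1) = 15/1 = 15

Final answer: 15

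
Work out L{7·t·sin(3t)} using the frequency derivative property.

L{sin(3t)} = 3/(s² + 9). By L{t·f(t)} = -F'(s): -d/ds[3/(s² + 9)] = -(3)·(-2s)/(s² + 9)² = 6s/(s² + 9)². Then L{7·t·sin(3t)} = 7·6s/(s² + 9)² = 42s/(s² + 9)²

Final answer: 42s/(s² + 9)²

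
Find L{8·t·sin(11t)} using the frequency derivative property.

L{sin(11t)} = 11/(s² + 121). By L{t·f(t)} = -F'(s): -d/ds[11/(s² + 121)] = -(11)·(-2s)/(s² + 121)² = 22s/(s² + 121)². Then L{8·t·sin(11t)} = 8·22s/(s² + 121)² = 176s/(s² + 121)²

Final answer: 176s/(s² + 121)²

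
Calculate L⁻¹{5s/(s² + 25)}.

This is the form c·s/(s² + a²) with a = 5, c = 5. L⁻¹ = 5·cos(5t)

Final answer: 5·cos(5t)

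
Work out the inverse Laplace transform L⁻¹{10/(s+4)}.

L⁻¹{1/(s-a)} = e^(at), so L⁻¹{1/(s+4)} = e^(-4t), and L⁻¹{10/(s+4)} = 10·e^(-4t)

Final answer: 10·e^(-4t)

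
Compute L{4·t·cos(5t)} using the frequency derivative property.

L{cos(5t)} = s/(s² + 25). Derivative: d/ds[s/(s² + 25)] = [(s² + 25) - s·2s]/(s² + 25)² = (25 - s²)/(s² + 25)². So L{t·cos(5t)} = -F'(s) = (s² - 25)/(s² + 25)². Then L{4·t·cos(5t)} = 4·(s² - 25)/(s² + 25)²

Final answer: 4·(s² - 25)/(s² + 25)²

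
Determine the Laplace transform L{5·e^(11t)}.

L{e^(at)} = 1/(s-a), so L{e^(11t)} = 1/(s-11). Then L{5·e^(11t)} = 5/(s-11)

Final answer: 5/(s-11)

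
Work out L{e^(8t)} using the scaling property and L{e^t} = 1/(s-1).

Using L{f(at)} = (1/a)F(s/a) with a=8 and f(t) = e^t: L{e^(8t)} = (1/8) · 1/((s/8)-1) = (1/8) · 8/(s-8) = 1/(s-8)

Final answer: 1/(s-8)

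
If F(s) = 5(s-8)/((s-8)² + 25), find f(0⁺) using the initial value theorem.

f(0⁺) = lim_{s→∞} sF(s) = lim_{s→∞} 5s(s-8)/((s-8)² + 25) = 5

Final answer: 5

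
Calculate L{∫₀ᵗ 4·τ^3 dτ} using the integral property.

L{∫₀ᵗ f(τ)dτ} = F(s)/s with f(t) = 4t^3. F(s) = 24/s^4, so L{∫₀ᵗ 4·τ^3 dτ} = (24/s^4)/s = 24/s^5. (Check: ∫₀ᵗ 4·τ^3 dτ = 4t^4/4.)

Final answer: 24/s^5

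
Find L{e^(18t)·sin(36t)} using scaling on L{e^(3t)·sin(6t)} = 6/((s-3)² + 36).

Scaling with a=6: L{e^(18t)·sin(36t)} = (1/6) · 6/((s/6-3)² + 36). Simplifying: 36/((s-18)² + 1296)

Final answer: 36/((s-18)² + 1296)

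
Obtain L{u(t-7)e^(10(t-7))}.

u(t-a)f(t-a) with f(t)=e^(10t). L{e^(10t)} = 1/(s-10). By time shift: e^(-7s)/(s-10)

Final answer: e^(-7s)/(s-10)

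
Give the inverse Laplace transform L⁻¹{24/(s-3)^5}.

L⁻¹{n!/(s-a)^(n+1)} = t^n·e^(at), so L⁻¹{24/(s-3)^5} = t^4·e^(3t)

Final answer: t^4·e^(3t)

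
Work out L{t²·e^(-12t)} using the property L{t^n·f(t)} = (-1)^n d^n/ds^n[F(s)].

L{e^(-12t)} = 1/(s+12). d/ds[1/(s+12)] = -1/(s+12)². d²/ds²[1/(s+12)] = 2/(s+12)³. So L{t²·e^(-12t)} = (-1)² · 2/(s+12)³ = 2/(s+12)³

Final answer: 2/(s+12)³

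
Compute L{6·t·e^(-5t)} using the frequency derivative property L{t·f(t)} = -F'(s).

L{e^(-5t)} = 1/(s+5). By frequency derivative: L{t·e^(-5t)} = -d/ds[1/(s+5)] = -(-1)/(s+5)² = 1/(s+5)². Then L{6·t·e^(-5t)} = 6·1/(s+5)² = 6/(s+5)²

Final answer: 6/(s+5)²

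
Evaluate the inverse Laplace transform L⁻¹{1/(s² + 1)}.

L⁻¹{1/(s² + 1)} = sin(t)

Final answer: sin(t)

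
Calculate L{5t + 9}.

L{5t + 9} = 5·L{t} + 9·L{1} = 5/s² + 9/s

Final answer: 5/s² + 9/s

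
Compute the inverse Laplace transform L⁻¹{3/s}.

L⁻¹{c/s} = c, so L⁻¹{3/s} = 3

Final answer: 3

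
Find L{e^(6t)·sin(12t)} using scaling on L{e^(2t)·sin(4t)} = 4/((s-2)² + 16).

Scaling with a=3: L{e^(6t)·sin(12t)} = (1/3) · 4/((s/3-2)² + 16). Simplifying: 12/((s-6)² + 144)

Final answer: 12/((s-6)² + 144)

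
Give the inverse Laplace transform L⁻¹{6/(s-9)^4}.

L⁻¹{n!/(s-a)^(n+1)} = t^n·e^(at), so L⁻¹{6/(s-9)^4} = t^3·e^(9t)

Final answer: t^3·e^(9t)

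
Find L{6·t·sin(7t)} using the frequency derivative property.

L{sin(7t)} = 7/(s² + 49). By L{t·f(t)} = -F'(s): -d/ds[7/(s² + 49)] = -(7)·(-2s)/(s² + 49)² = 14s/(s² + 49)². Then L{6·t·sin(7t)} = 6·14s/(s² + 49)² = 84s/(s² + 49)²

Final answer: 84s/(s² + 49)²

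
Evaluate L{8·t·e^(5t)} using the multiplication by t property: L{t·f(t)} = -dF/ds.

Using L{t^n·e^(at)} = n!/(s-a)^(n+1), L{t·e^(5t)} = 1/(s-5)^2, so L{8·t·e^(5t)} = 8·1/(s-5)^2 = 8/(s-5)^2

Final answer: 8/(s-5)^2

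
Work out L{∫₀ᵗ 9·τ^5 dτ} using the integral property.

L{∫₀ᵗ f(τ)dτ} = F(s)/s with f(t) = 9t^5. F(s) = 1080/s^6, so L{∫₀ᵗ 9·τ^5 dτ} = (1080/s^6)/s = 1080/s^7. (Check: ∫₀ᵗ 9·τ^5 dτ = 9t^6/6.)

Final answer: 1080/s^7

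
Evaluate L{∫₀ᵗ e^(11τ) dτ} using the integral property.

L{∫₀ᵗ f(τ)dτ} = F(s)/s with F(s) = 1/(s-11), so L{∫₀ᵗ e^(11τ) dτ} = 1/(s(s-11))

Final answer: 1/(s(s-11))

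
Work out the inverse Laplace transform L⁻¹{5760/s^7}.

L⁻¹{n!/s^(n+1)} = t^n with n=6. So L⁻¹{720/s^7} = t^6, and L⁻¹{5760/s^7} = (5760/720)·t^6 = 8·t^6

Final answer: 8·t^6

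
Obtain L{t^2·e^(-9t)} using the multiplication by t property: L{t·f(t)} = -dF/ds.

Using L{t^n·e^(at)} = n!/(s-a)^(n+1), L{t^2·e^(-9t)} = 2/(s+9)^3

Final answer: 2/(s+9)^3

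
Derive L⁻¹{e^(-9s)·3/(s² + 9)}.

L⁻¹{3/(s² + 9)} = sin(3t). By the time shift theorem, L⁻¹{e^(-as)F(s)} = u(t-a)f(t-a) with a=9, so L⁻¹{e^(-9s)·3/(s² + 9)} = u(t-9)·sin(3(t-9))

Final answer: u(t-9)·sin(3(t-9))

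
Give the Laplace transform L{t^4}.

L{t^n} = n!/s^(n+1), so L{t^4} = 24/s^5

Final answer: 24/s^5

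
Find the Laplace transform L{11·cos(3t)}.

L{cos(ωt)} = s/(s² + ω²), so L{cos(3t)} = s/(s² + 9). Then L{11·cos(3t)} = 11·s/(s² + 9) = 11s/(s² + 9)

Final answer: 11s/(s² + 9)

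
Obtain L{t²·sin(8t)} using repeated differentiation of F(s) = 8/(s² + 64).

F(s) = 8/(s² + 64). F'(s) = -16s/(s² + 64)². F''(s) = -16(64 - 3s²)/(s² + 64)³ = (48s² - 1024)/(s² + 64)³. So L{t²·sin(8t)} = (-1)² F''(s) = (48s² - 1024)/(s² + 64)³

Final answer: (48s² - 1024)/(s² + 64)³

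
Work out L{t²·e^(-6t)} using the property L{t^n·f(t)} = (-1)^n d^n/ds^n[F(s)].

L{e^(-6t)} = 1/(s+6). d/ds[1/(s+6)] = -1/(s+6)². d²/ds²[1/(s+6)] = 2/(s+6)³. So L{t²·e^(-6t)} = (-1)² · 2/(s+6)³ = 2/(s+6)³

Final answer: 2/(s+6)³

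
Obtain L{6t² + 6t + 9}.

L{6t² + 6t + 9} = 6·2/s³ + 6/s² + 9/s = 12/s³ + 6/s² + 9/s

Final answer: 12/s³ + 6/s² + 9/s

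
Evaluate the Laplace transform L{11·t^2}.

L{t^n} = n!/s^(n+1), so L{t^2} = 2/s^3. Then L{11·t^2} = 11·2/s^3 = 22/s^3

Final answer: 22/s^3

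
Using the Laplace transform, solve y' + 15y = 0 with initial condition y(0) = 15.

L{y'} + 15L{y} = 0. sY - 15 + 15Y = 0. Y(s+15) = 15. Y = 15/(s+15)

Final answer: y(t) = 15e^(-15t)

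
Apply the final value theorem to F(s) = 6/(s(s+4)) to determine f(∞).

f(∞) = lim_{s→0} s·6/(s(s+4)) = lim_{s→0} 6/(s+4) = 6/4 = 3/2

Final answer: 3/2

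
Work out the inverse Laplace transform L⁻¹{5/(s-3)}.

L⁻¹{1/(s-a)} = e^(at), so L⁻¹{1/(s-3)} = e^(3t), and L⁻¹{5/(s-3)} = 5·e^(3t)

Final answer: 5·e^(3t)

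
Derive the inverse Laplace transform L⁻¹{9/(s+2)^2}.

L⁻¹{n!/(s-a)^(n+1)} = t^n·e^(at) with n=1, a=-2. So L⁻¹{1/(s+2)^2} = t·e^(-2t), and L⁻¹{9/(s+2)^2} = (9/1)·t·e^(-2t) = 9·t·e^(-2t)

Final answer: 9·t·e^(-2t)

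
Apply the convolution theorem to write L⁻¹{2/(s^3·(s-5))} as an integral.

2/(s^3·(s-5)) = (2/s^3)·(1/(s-5)) = L{t^2}·L{e^(5t)}. So f(t) = t^2*e^(5t) = ∫₀ᵗ τ^2·e^(5(t-τ)) dτ

Final answer: ∫₀ᵗ τ^2·e^(5(t-τ)) dτ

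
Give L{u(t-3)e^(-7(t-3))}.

u(t-a)f(t-a) with f(t)=e^(-7t). L{e^(-7t)} = 1/(s+7). By time shift: e^(-3s)/(s+7)

Final answer: e^(-3s)/(s+7)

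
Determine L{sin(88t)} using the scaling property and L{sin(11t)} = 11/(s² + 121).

Using L{f(at)} = (1/a)F(s/a) with a=8: L{sin(88t)} = (1/8) · 11/((s/8)² + 121) = (1/8) · 11·64/(s² + 7744) = 88/(s² + 7744)

Final answer: 88/(s² + 7744)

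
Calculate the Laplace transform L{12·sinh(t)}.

L{sinh(ωt)} = ω/(s² - ω²), so L{sinh(t)} = 1/(s² - 1). Then L{12·sinh(t)} = 12·1/(s² - 1) = 12/(s² - 1)

Final answer: 12/(s² - 1)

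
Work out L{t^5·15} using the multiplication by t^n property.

L{15} = 15/s. d^1/ds^1[1/s] = -1/s². d^2/ds^2[1/s] = 2/s^3. d^3/ds^3[1/s] = -6/s^4. d^4/ds^4[1/s] = 24/s^5. d^5/ds^5[1/s] = -120/s^6. So L{t^5} = (-1)^{5}·-120/s^6 = 120/s^6. Then L{t^5·15} = 15·120/s^6 = 1800/s^6

Final answer: 1800/s^6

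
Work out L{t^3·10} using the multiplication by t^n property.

L{10} = 10/s. d^1/ds^1[1/s] = -1/s². d^2/ds^2[1/s] = 2/s^3. d^3/ds^3[1/s] = -6/s^4. So L{t^3} = (-1)^{3}·-6/s^4 = 6/s^4. Then L{t^3·10} = 10·6/s^4 = 60/s^4

Final answer: 60/s^4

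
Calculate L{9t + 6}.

L{9t + 6} = 9·L{t} + 6·L{1} = 9/s² + 6/s

Final answer: 9/s² + 6/s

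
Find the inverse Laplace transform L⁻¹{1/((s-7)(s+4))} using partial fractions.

Decompose: A/(s-7) + B/(s+4). A = 1/11, B = -1/11. f(t) = (e^(7t) - e^(-4t))/11

Final answer: (e^(7t) - e^(-4t))/11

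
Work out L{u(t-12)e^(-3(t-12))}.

u(t-a)f(t-a) with f(t)=e^(-3t). L{e^(-3t)} = 1/(s+3). By time shift: e^(-12s)/(s+3)

Final answer: e^(-12s)/(s+3)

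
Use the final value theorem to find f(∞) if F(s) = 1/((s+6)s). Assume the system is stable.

f(∞) = lim_{s→0} sF(s) = lim_{s→0} 1/(s+6) = 1/6

Final answer: 1/6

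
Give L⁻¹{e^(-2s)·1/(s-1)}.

L⁻¹{1/(s-1)} = e^t. By the time shift theorem, L⁻¹{e^(-as)F(s)} = u(t-a)f(t-a) with a=2, so L⁻¹{e^(-2s)·1/(s-1)} = u(t-2)·e^(t-2)

Final answer: u(t-2)·e^(t-2)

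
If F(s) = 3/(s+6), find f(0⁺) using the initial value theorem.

f(0⁺) = lim_{s→∞} s·3/(s+6) = lim_{s→∞} 3s/(s+6) = 3

Final answer: 3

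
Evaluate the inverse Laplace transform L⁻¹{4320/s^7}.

L⁻¹{n!/s^(n+1)} = t^n with n=6. So L⁻¹{720/s^7} = t^6, and L⁻¹{4320/s^7} = (4320/720)·t^6 = 6·t^6

Final answer: 6·t^6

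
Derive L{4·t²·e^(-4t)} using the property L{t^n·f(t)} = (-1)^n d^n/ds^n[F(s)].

L{e^(-4t)} = 1/(s+4). d/ds[1/(s+4)] = -1/(s+4)². d²/ds²[1/(s+4)] = 2/(s+4)³. So L{t²·e^(-4t)} = (-1)² · 2/(s+4)³ = 2/(s+4)³. Then L{4·t²·e^(-4t)} = 4·2/(s+4)³ = 8/(s+4)³

Final answer: 8/(s+4)³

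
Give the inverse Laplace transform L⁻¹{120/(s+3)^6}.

L⁻¹{n!/(s-a)^(n+1)} = t^n·e^(at), so L⁻¹{120/(s+3)^6} = t^5·e^(-3t)

Final answer: t^5·e^(-3t)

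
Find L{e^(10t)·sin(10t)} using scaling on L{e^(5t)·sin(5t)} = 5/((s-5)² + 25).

Scaling with a=2: L{e^(10t)·sin(10t)} = (1/2) · 5/((s/2-5)² + 25). Simplifying: 10/((s-10)² + 100)

Final answer: 10/((s-10)² + 100)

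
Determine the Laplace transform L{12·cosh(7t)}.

L{cosh(ωt)} = s/(s² - ω²), so L{cosh(7t)} = s/(s² - 49). Then L{12·cosh(7t)} = 12·s/(s² - 49) = 12s/(s² - 49)

Final answer: 12s/(s² - 49)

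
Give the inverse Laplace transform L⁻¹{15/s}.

L⁻¹{c/s} = c, so L⁻¹{15/s} = 15

Final answer: 15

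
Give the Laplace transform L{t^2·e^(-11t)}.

L{t^n·e^(at)} = n!/(s-a)^(n+1), so L{t^2·e^(-11t)} = 2/(s+11)^3

Final answer: 2/(s+11)^3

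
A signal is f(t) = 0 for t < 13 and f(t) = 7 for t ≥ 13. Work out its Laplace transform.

f(t) = 7·u(t-13). L{u(t-13)} = e^(-13s)/s, so L{f(t)} = 7·e^(-13s)/s

Final answer: 7·e^(-13s)/s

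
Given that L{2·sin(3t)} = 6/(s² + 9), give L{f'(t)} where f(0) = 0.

L{f'(t)} = s·F(s) - f(0) = s·6/(s² + 9) - 0 = 6s/(s² + 9)

Final answer: 6s/(s² + 9)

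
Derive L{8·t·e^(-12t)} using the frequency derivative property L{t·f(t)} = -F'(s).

L{e^(-12t)} = 1/(s+12). By frequency derivative: L{t·e^(-12t)} = -d/ds[1/(s+12)] = -(-1)/(s+12)² = 1/(s+12)². Then L{8·t·e^(-12t)} = 8·1/(s+12)² = 8/(s+12)²

Final answer: 8/(s+12)²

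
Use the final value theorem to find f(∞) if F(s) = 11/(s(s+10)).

f(∞) = lim_{s→0} s·11/(s(s+10)) = lim_{s→0} 11/(s+10) = 11/10 = 11/10

Final answer: 11/10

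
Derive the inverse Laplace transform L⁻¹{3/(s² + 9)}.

L⁻¹{3/(s² + 9)} = sin(3t)

Final answer: sin(3t)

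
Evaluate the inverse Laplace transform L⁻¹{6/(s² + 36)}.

L⁻¹{6/(s² + 36)} = sin(6t)

Final answer: sin(6t)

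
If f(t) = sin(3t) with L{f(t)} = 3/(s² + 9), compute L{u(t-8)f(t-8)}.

Time shift theorem: L{u(t-a)f(t-a)} = e^(-as)F(s). Here a=8, F(s) = 3/(s² + 9), so L{u(t-8)f(t-8)} = e^(-8s)·3/(s² + 9)

Final answer: e^(-8s)·3/(s² + 9)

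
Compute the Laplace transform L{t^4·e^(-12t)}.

L{t^n·e^(at)} = n!/(s-a)^(n+1), so L{t^4·e^(-12t)} = 24/(s+12)^5

Final answer: 24/(s+12)^5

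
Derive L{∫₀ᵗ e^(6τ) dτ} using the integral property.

L{∫₀ᵗ f(τ)dτ} = F(s)/s with F(s) = 1/(s-6), so L{∫₀ᵗ e^(6τ) dτ} = 1/(s(s-6))

Final answer: 1/(s(s-6))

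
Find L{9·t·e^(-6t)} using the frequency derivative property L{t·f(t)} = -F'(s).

L{e^(-6t)} = 1/(s+6). By frequency derivative: L{t·e^(-6t)} = -d/ds[1/(s+6)] = -(-1)/(s+6)² = 1/(s+6)². Then L{9·t·e^(-6t)} = 9·1/(s+6)² = 9/(s+6)²

Final answer: 9/(s+6)²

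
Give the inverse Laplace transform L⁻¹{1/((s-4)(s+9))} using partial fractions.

Decompose: A/(s-4) + B/(s+9). A = 1/13, B = -1/13. f(t) = (e^(4t) - e^(-9t))/13

Final answer: (e^(4t) - e^(-9t))/13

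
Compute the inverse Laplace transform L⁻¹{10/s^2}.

L⁻¹{n!/s^(n+1)} = t^n with n=1. So L⁻¹{1/s^2} = t, and L⁻¹{10/s^2} = (10/1)·t = 10·t

Final answer: 10·t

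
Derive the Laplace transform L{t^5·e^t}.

L{t^n·e^(at)} = n!/(s-a)^(n+1), so L{t^5·e^t} = 120/(s-1)^6

Final answer: 120/(s-1)^6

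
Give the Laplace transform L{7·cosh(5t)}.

L{cosh(ωt)} = s/(s² - ω²), so L{cosh(5t)} = s/(s² - 25). Then L{7·cosh(5t)} = 7·s/(s² - 25) = 7s/(s² - 25)

Final answer: 7s/(s² - 25)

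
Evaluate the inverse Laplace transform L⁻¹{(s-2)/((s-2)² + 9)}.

Using frequency shift, L⁻¹{(s-2)/((s-2)² + 9)} = e^(2t)·cos(3t)

Final answer: e^(2t)·cos(3t)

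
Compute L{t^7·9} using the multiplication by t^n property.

L{9} = 9/s. d^1/ds^1[1/s] = -1/s². d^2/ds^2[1/s] = 2/s^3. d^3/ds^3[1/s] = -6/s^4. d^4/ds^4[1/s] = 24/s^5. d^5/ds^5[1/s] = -120/s^6. d^6/ds^6[1/s] = 720/s^7. d^7/ds^7[1/s] = -5040/s^8. So L{t^7} = (-1)^{7}·-5040/s^8 = 5040/s^8. Then L{t^7·9} = 9·5040/s^8 = 45360/s^8

Final answer: 45360/s^8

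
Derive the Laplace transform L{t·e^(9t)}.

L{t^n·e^(at)} = n!/(s-a)^(n+1), so L{t·e^(9t)} = 1/(s-9)^2

Final answer: 1/(s-9)^2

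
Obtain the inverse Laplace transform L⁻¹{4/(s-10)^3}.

L⁻¹{n!/(s-a)^(n+1)} = t^n·e^(at) with n=2, a=10. So L⁻¹{2/(s-10)^3} = t^2·e^(10t), and L⁻¹{4/(s-10)^3} = (4/2)·t^2·e^(10t) = 2·t^2·e^(10t)

Final answer: 2·t^2·e^(10t)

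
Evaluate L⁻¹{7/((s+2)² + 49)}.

Form: b/((s-a)² + b²) → e^(at)sin(bt). With a=-2, b=7

Final answer: e^(-2t)·sin(7t)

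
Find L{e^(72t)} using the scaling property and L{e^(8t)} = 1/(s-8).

Using L{f(at)} = (1/a)F(s/a) with a=9 and f(t) = e^(8t): L{e^(72t)} = (1/9) · 1/((s/9)-8) = (1/9) · 9/(s-72) = 1/(s-72)

Final answer: 1/(s-72)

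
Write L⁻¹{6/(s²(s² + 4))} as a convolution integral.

6/(s²(s² + 4)) = (1/s²)·(6/(s² + 4)) = L{t}·L{3·sin(2t)}. So f(t) = t*(3·sin(2t)) = ∫₀ᵗ 3τ·sin(2(t-τ)) dτ

Final answer: ∫₀ᵗ 3τ·sin(2(t-τ)) dτ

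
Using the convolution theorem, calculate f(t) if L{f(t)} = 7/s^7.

7/s^7 = (7/s)·(1/s^6) = L{7}·L{t^5/120}. By convolution, f(t) = 7*t^5/120 = ∫₀ᵗ 7·τ^5/120 dτ = 7·t^6/720

Final answer: 7·t^6/720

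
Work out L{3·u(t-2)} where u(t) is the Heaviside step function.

L{u(t-a)} = e^(-as)/s. Here a=2, so L{u(t-2)} = e^(-2s)/s, and L{3·u(t-2)} = 3·e^(-2s)/s

Final answer: 3·e^(-2s)/s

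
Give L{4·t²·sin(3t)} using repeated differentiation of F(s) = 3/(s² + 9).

F(s) = 3/(s² + 9). F'(s) = -6s/(s² + 9)². F''(s) = -6(9 - 3s²)/(s² + 9)³ = (18s² - 54)/(s² + 9)³. So L{t²·sin(3t)} = (-1)² F''(s) = (18s² - 54)/(s² + 9)³. Then L{4·t²·sin(3t)} = 4·(18s² - 54)/(s² + 9)³ = (72s² - 216)/(s² + 9)³

Final answer: (72s² - 216)/(s² + 9)³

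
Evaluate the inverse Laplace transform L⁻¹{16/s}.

L⁻¹{c/s} = c, so L⁻¹{16/s} = 16

Final answer: 16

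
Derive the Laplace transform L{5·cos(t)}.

L{cos(ωt)} = s/(s² + ω²), so L{cos(t)} = s/(s² + 1). Then L{5·cos(t)} = 5·s/(s² + 1) = 5s/(s² + 1)

Final answer: 5s/(s² + 1)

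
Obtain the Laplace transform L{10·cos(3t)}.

L{cos(ωt)} = s/(s² + ω²), so L{cos(3t)} = s/(s² + 9). Then L{10·cos(3t)} = 10·s/(s² + 9) = 10s/(s² + 9)

Final answer: 10s/(s² + 9)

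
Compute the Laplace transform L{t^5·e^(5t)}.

L{t^n·e^(at)} = n!/(s-a)^(n+1), so L{t^5·e^(5t)} = 120/(s-5)^6

Final answer: 120/(s-5)^6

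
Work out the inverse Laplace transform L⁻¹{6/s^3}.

L⁻¹{n!/s^(n+1)} = t^n with n=2. So L⁻¹{2/s^3} = t^2, and L⁻¹{6/s^3} = (6/2)·t^2 = 3·t^2

Final answer: 3·t^2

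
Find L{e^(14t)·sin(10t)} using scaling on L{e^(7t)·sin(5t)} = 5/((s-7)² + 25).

Scaling with a=2: L{e^(14t)·sin(10t)} = (1/2) · 5/((s/2-7)² + 25). Simplifying: 10/((s-14)² + 100)

Final answer: 10/((s-14)² + 100)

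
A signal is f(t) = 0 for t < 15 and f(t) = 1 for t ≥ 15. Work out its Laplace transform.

f(t) = u(t-15). L{u(t-15)} = e^(-15s)/s, so L{f(t)} = e^(-15s)/s

Final answer: e^(-15s)/s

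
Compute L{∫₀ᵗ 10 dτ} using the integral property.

L{∫₀ᵗ f(τ)dτ} = F(s)/s with f(t) = 10. F(s) = 10/s, so L{∫₀ᵗ 10 dτ} = (10/s)/s = 10/s². (Check: ∫₀ᵗ 10 dτ = 10t.)

Final answer: 10/s²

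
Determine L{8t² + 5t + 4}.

L{8t² + 5t + 4} = 8·2/s³ + 5/s² + 4/s = 16/s³ + 5/s² + 4/s

Final answer: 16/s³ + 5/s² + 4/s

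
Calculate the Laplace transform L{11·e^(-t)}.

L{e^(at)} = 1/(s-a), so L{e^(-t)} = 1/(s+1). Then L{11·e^(-t)} = 11/(s+1)

Final answer: 11/(s+1)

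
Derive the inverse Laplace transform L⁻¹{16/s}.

L⁻¹{c/s} = c, so L⁻¹{16/s} = 16

Final answer: 16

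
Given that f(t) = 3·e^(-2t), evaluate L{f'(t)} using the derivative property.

f(0) = 3, F(s) = 3/(s+2). L{f'(t)} = s·F(s) - f(0) = 3s/(s+2) - 3 = (3s - 3(s+2))/(s+2) = -6/(s+2)

Final answer: -6/(s+2)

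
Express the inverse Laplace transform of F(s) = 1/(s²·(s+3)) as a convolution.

1/(s²·(s+3)) = (1/s^2)·(1/(s+3)) = L{t}·L{e^(-3t)}. So f(t) = t*e^(-3t) = ∫₀ᵗ τ·e^(-3(t-τ)) dτ

Final answer: ∫₀ᵗ τ·e^(-3(t-τ)) dτ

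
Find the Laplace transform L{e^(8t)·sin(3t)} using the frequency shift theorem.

Frequency shift: L{e^(at)f(t)} = F(s-a). L{e^(8t)·sin(3t)} = 3/((s-8)² + 9)

Final answer: 3/((s-8)² + 9)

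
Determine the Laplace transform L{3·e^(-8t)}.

L{e^(at)} = 1/(s-a), so L{e^(-8t)} = 1/(s+8). Then L{3·e^(-8t)} = 3/(s+8)

Final answer: 3/(s+8)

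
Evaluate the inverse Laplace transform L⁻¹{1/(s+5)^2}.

L⁻¹{n!/(s-a)^(n+1)} = t^n·e^(at), so L⁻¹{1/(s+5)^2} = t·e^(-5t)

Final answer: t·e^(-5t)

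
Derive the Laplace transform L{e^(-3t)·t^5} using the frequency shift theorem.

L{e^(at)·t^n} = n!/(s-a)^(n+1), so L{e^(-3t)·t^5} = 120/(s+3)^6

Final answer: 120/(s+3)^6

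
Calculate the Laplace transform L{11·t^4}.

L{t^n} = n!/s^(n+1), so L{t^4} = 24/s^5. Then L{11·t^4} = 11·24/s^5 = 264/s^5

Final answer: 264/s^5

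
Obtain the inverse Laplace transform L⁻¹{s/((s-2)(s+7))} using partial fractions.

Using partial fractions, f(t) = (2e^(2t) + 7e^(-7t))/9

Final answer: (2e^(2t) + 7e^(-7t))/9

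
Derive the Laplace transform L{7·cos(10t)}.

L{cos(ωt)} = s/(s² + ω²), so L{cos(10t)} = s/(s² + 100). Then L{7·cos(10t)} = 7·s/(s² + 100) = 7s/(s² + 100)

Final answer: 7s/(s² + 100)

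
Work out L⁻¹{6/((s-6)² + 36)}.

Form: b/((s-a)² + b²) → e^(at)sin(bt). With a=6, b=6

Final answer: e^(6t)·sin(6t)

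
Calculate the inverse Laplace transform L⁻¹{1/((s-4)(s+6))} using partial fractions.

Decompose: A/(s-4) + B/(s+6). A = 1/10, B = -1/10. f(t) = (e^(4t) - e^(-6t))/10

Final answer: (e^(4t) - e^(-6t))/10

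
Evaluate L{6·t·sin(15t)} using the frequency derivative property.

L{sin(15t)} = 15/(s² + 225). By L{t·f(t)} = -F'(s): -d/ds[15/(s² + 225)] = -(15)·(-2s)/(s² + 225)² = 30s/(s² + 225)². Then L{6·t·sin(15t)} = 6·30s/(s² + 225)² = 180s/(s² + 225)²

Final answer: 180s/(s² + 225)²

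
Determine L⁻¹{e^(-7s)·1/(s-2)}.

L⁻¹{1/(s-2)} = e^(2t). By the time shift theorem, L⁻¹{e^(-as)F(s)} = u(t-a)f(t-a) with a=7, so L⁻¹{e^(-7s)·1/(s-2)} = u(t-7)·e^(2(t-7))

Final answer: u(t-7)·e^(2(t-7))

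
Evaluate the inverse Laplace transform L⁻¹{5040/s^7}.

L⁻¹{n!/s^(n+1)} = t^n with n=6. So L⁻¹{720/s^7} = t^6, and L⁻¹{5040/s^7} = (5040/720)·t^6 = 7·t^6

Final answer: 7·t^6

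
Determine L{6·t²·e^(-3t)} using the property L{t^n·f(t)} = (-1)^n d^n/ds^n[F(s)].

L{e^(-3t)} = 1/(s+3). d/ds[1/(s+3)] = -1/(s+3)². d²/ds²[1/(s+3)] = 2/(s+3)³. So L{t²·e^(-3t)} = (-1)² · 2/(s+3)³ = 2/(s+3)³. Then L{6·t²·e^(-3t)} = 6·2/(s+3)³ = 12/(s+3)³

Final answer: 12/(s+3)³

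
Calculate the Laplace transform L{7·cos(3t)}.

L{cos(ωt)} = s/(s² + ω²), so L{cos(3t)} = s/(s² + 9). Then L{7·cos(3t)} = 7·s/(s² + 9) = 7s/(s² + 9)

Final answer: 7s/(s² + 9)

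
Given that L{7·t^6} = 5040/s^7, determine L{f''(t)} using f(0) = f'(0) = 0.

L{f''(t)} = s²F(s) - sf(0) - f'(0) = s²·5040/s^7 - 0 - 0 = 5040/s^5

Final answer: 5040/s^5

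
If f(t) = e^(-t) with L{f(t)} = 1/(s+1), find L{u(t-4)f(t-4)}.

Time shift theorem: L{u(t-a)f(t-a)} = e^(-as)F(s). Here a=4, F(s) = 1/(s+1), so L{u(t-4)f(t-4)} = e^(-4s)·1/(s+1)

Final answer: e^(-4s)·1/(s+1)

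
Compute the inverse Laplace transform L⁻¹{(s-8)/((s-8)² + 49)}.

Using frequency shift, L⁻¹{(s-8)/((s-8)² + 49)} = e^(8t)·cos(7t)

Final answer: e^(8t)·cos(7t)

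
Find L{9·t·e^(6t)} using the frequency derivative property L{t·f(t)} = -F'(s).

L{e^(6t)} = 1/(s-6). By frequency derivative: L{t·e^(6t)} = -d/ds[1/(s-6)] = -(-1)/(s-6)² = 1/(s-6)². Then L{9·t·e^(6t)} = 9·1/(s-6)² = 9/(s-6)²

Final answer: 9/(s-6)²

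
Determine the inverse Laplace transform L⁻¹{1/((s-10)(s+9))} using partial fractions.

Decompose: A/(s-10) + B/(s+9). A = 1/19, B = -1/19. f(t) = (e^(10t) - e^(-9t))/19

Final answer: (e^(10t) - e^(-9t))/19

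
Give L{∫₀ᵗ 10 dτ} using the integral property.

L{∫₀ᵗ f(τ)dτ} = F(s)/s with f(t) = 10. F(s) = 10/s, so L{∫₀ᵗ 10 dτ} = (10/s)/s = 10/s². (Check: ∫₀ᵗ 10 dτ = 10t.)

Final answer: 10/s²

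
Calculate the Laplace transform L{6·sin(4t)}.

L{sin(ωt)} = ω/(s² + ω²), so L{sin(4t)} = 4/(s² + 16). Then L{6·sin(4t)} = 6·4/(s² + 16) = 24/(s² + 16)

Final answer: 24/(s² + 16)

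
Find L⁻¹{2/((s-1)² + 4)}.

Form: b/((s-a)² + b²) → e^(at)sin(bt). With a=1, b=2

Final answer: e^t·sin(2t)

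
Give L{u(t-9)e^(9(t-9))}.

u(t-a)f(t-a) with f(t)=e^(9t). L{e^(9t)} = 1/(s-9). By time shift: e^(-9s)/(s-9)

Final answer: e^(-9s)/(s-9)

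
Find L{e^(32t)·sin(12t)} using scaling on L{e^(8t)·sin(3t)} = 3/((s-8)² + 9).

Scaling with a=4: L{e^(32t)·sin(12t)} = (1/4) · 3/((s/4-8)² + 9). Simplifying: 12/((s-32)² + 144)

Final answer: 12/((s-32)² + 144)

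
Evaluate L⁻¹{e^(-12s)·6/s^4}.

L⁻¹{6/s^4} = t^3. By the time shift theorem, L⁻¹{e^(-as)F(s)} = u(t-a)f(t-a) with a=12, so L⁻¹{e^(-12s)·6/s^4} = u(t-12)·(t-12)^3

Final answer: u(t-12)·(t-12)^3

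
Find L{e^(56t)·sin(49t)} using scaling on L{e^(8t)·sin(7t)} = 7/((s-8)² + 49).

Scaling with a=7: L{e^(56t)·sin(49t)} = (1/7) · 7/((s/7-8)² + 49). Simplifying: 49/((s-56)² + 2401)

Final answer: 49/((s-56)² + 2401)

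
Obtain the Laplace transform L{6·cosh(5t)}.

L{cosh(ωt)} = s/(s² - ω²), so L{cosh(5t)} = s/(s² - 25). Then L{6·cosh(5t)} = 6·s/(s² - 25) = 6s/(s² - 25)

Final answer: 6s/(s² - 25)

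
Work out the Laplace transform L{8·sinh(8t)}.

L{sinh(ωt)} = ω/(s² - ω²), so L{sinh(8t)} = 8/(s² - 64). Then L{8·sinh(8t)} = 8·8/(s² - 64) = 64/(s² - 64)

Final answer: 64/(s² - 64)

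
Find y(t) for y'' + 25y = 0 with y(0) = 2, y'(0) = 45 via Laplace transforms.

L{y''} + 25L{y} = 0. s²Y - 2s - 45 + 25Y = 0. Y(s² + 25) = 2s + 45. Y = (2s + 45)/(s² + 25). Inverting: y(t) = 2cos(5t) + 9sin(5t)

Final answer: y(t) = 2cos(5t) + 9sin(5t)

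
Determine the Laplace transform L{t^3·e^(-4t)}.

L{t^n·e^(at)} = n!/(s-a)^(n+1), so L{t^3·e^(-4t)} = 6/(s+4)^4

Final answer: 6/(s+4)^4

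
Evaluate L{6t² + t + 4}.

L{6t² + t + 4} = 6·2/s³ + 1/s² + 4/s = 12/s³ + 1/s² + 4/s

Final answer: 12/s³ + 1/s² + 4/s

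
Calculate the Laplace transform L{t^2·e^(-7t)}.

L{t^n·e^(at)} = n!/(s-a)^(n+1), so L{t^2·e^(-7t)} = 2/(s+7)^3

Final answer: 2/(s+7)^3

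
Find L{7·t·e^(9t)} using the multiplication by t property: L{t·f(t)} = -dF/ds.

Using L{t^n·e^(at)} = n!/(s-a)^(n+1), L{t·e^(9t)} = 1/(s-9)^2, so L{7·t·e^(9t)} = 7·1/(s-9)^2 = 7/(s-9)^2

Final answer: 7/(s-9)^2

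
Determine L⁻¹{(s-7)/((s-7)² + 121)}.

Using frequency shift: L⁻¹{(s-a)/((s-a)² + b²)} = e^(at)cos(bt). Here a=7, b=11

Final answer: e^(7t)·cos(11t)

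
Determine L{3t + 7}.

L{3t + 7} = 3·L{t} + 7·L{1} = 3/s² + 7/s

Final answer: 3/s² + 7/s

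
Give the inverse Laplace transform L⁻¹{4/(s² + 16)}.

L⁻¹{4/(s² + 16)} = sin(4t)

Final answer: sin(4t)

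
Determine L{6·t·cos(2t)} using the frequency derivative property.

L{cos(2t)} = s/(s² + 4). Derivative: d/ds[s/(s² + 4)] = [(s² + 4) - s·2s]/(s² + 4)² = (4 - s²)/(s² + 4)². So L{t·cos(2t)} = -F'(s) = (s² - 4)/(s² + 4)². Then L{6·t·cos(2t)} = 6·(s² - 4)/(s² + 4)²

Final answer: 6·(s² - 4)/(s² + 4)²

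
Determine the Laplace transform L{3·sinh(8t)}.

L{sinh(ωt)} = ω/(s² - ω²), so L{sinh(8t)} = 8/(s² - 64). Then L{3·sinh(8t)} = 3·8/(s² - 64) = 24/(s² - 64)

Final answer: 24/(s² - 64)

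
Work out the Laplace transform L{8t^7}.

L{8t^7} = 8 · L{t^7} = 8 · 5040/s^8 = 40320/s^8

Final answer: 40320/s^8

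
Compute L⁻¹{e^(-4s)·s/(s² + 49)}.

L⁻¹{s/(s² + 49)} = cos(7t). By the time shift theorem, L⁻¹{e^(-as)F(s)} = u(t-a)f(t-a) with a=4, so L⁻¹{e^(-4s)·s/(s² + 49)} = u(t-4)·cos(7(t-4))

Final answer: u(t-4)·cos(7(t-4))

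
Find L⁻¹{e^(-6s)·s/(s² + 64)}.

L⁻¹{s/(s² + 64)} = cos(8t). By the time shift theorem, L⁻¹{e^(-as)F(s)} = u(t-a)f(t-a) with a=6, so L⁻¹{e^(-6s)·s/(s² + 64)} = u(t-6)·cos(8(t-6))

Final answer: u(t-6)·cos(8(t-6))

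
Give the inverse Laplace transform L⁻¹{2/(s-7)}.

L⁻¹{1/(s-a)} = e^(at), so L⁻¹{1/(s-7)} = e^(7t), and L⁻¹{2/(s-7)} = 2·e^(7t)

Final answer: 2·e^(7t)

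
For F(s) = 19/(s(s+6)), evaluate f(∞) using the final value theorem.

f(∞) = lim_{s→0} s·19/(s(s+6)) = lim_{s→0} 19/(s+6) = 19/6 = 19/6

Final answer: 19/6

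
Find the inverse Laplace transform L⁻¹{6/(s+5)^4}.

L⁻¹{n!/(s-a)^(n+1)} = t^n·e^(at), so L⁻¹{6/(s+5)^4} = t^3·e^(-5t)

Final answer: t^3·e^(-5t)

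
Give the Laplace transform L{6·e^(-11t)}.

L{e^(at)} = 1/(s-a), so L{e^(-11t)} = 1/(s+11). Then L{6·e^(-11t)} = 6/(s+11)

Final answer: 6/(s+11)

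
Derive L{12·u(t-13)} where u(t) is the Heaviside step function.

L{u(t-a)} = e^(-as)/s. Here a=13, so L{u(t-13)} = e^(-13s)/s, and L{12·u(t-13)} = 12·e^(-13s)/s

Final answer: 12·e^(-13s)/s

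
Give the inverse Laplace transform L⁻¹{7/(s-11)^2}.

L⁻¹{n!/(s-a)^(n+1)} = t^n·e^(at) with n=1, a=11. So L⁻¹{1/(s-11)^2} = t·e^(11t), and L⁻¹{7/(s-11)^2} = (7/1)·t·e^(11t) = 7·t·e^(11t)

Final answer: 7·t·e^(11t)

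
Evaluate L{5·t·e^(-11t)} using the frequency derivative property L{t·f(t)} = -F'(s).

L{e^(-11t)} = 1/(s+11). By frequency derivative: L{t·e^(-11t)} = -d/ds[1/(s+11)] = -(-1)/(s+11)² = 1/(s+11)². Then L{5·t·e^(-11t)} = 5·1/(s+11)² = 5/(s+11)²

Final answer: 5/(s+11)²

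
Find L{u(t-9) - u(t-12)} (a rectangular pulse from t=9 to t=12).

L{u(t-a)} = e^(-as)/s. L{u(t-9) - u(t-12)} = (e^(-9s) - e^(-12s))/s

Final answer: (e^(-9s) - e^(-12s))/s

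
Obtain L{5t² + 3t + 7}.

L{5t² + 3t + 7} = 5·2/s³ + 3/s² + 7/s = 10/s³ + 3/s² + 7/s

Final answer: 10/s³ + 3/s² + 7/s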